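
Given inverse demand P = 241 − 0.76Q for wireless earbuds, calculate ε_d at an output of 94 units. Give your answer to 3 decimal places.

-2.373

At Q = 94, P = 241 − 0.76(94) = 169.56.
dP/dQ = −0.76, so dQ/dP = 1/(−0.76) = -1.316.
ε = (dQ/dP)(P/Q) = (-1.316)(169.56/94).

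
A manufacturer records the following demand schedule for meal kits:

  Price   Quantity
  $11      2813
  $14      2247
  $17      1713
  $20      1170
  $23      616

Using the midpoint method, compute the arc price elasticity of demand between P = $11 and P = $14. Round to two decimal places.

-0.93

At P = 11, Q = 2813; at P = 14, Q = 2247.
ΔQ = -566, ΔP = 3. Midpoints: P̄ = 12.50, Q̄ = 2530.0.
ε = (ΔQ/ΔP)(P̄/Q̄) = (-566/3)(12.50/2530.0).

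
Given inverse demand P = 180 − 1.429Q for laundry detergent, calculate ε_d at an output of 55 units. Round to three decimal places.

-1.290

At Q = 55, P = 180 − 1.429(55) = 101.41.
dP/dQ = −1.429, so dQ/dP = 1/(−1.429) = -0.700.
ε = (dQ/dP)(P/Q) = (-0.700)(101.41/55).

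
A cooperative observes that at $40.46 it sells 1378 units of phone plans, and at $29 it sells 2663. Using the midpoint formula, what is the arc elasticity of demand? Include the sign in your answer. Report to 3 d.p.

ΔQ = 2663 − 1378 = 1285; ΔP = 29 − 40.46 = -11.46.
Midpoints: P̄ = 34.73, Q̄ = 2020.5.
ε = (ΔQ/ΔP)(P̄/Q̄) = (1285/-11.46)(34.73/2020.5).

-1.927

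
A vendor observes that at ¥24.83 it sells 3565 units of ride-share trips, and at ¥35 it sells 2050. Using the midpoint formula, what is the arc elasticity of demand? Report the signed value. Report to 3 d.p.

ΔQ = 2050 − 3565 = -1515; ΔP = 35 − 24.83 = 10.17.
Midpoints: P̄ = 29.91, Q̄ = 2807.5.
ε = (ΔQ/ΔP)(P̄/Q̄) = (-1515/10.17)(29.91/2807.5).

-1.587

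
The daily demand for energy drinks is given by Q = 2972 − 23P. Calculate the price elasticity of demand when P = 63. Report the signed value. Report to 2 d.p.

-0.95

At P = 63, Q = 1523.
dQ/dP = −23.
ε = (dQ/dP)(P/Q) = (-23)(63/1523).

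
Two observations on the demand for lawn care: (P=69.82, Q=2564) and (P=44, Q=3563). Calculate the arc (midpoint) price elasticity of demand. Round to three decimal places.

ΔQ = 3563 − 2564 = 999; ΔP = 44 − 69.82 = -25.82.
Midpoints: P̄ = 56.91, Q̄ = 3063.5.
ε = (ΔQ/ΔP)(P̄/Q̄) = (999/-25.82)(56.91/3063.5).

-0.719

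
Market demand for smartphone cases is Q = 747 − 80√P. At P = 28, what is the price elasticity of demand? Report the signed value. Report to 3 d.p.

At P = 28, Q = 323.680.
dQ/dP = −80/(2√P) = -7.559.
ε = (dQ/dP)(P/Q) = (-7.559)(28/323.680).

-0.654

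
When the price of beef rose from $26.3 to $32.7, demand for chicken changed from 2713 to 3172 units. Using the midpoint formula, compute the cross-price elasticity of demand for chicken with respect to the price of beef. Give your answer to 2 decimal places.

ΔQ_x = 3172 − 2713 = 459; ΔP_y = 32.7 − 26.3 = 6.4.
Midpoints: P̄_y = 29.50, Q̄_x = 2942.5.
ε_xy = (ΔQ_x/ΔP_y)(P̄_y/Q̄_x) = (459/6.4)(29.50/2942.5).
ε_xy > 0, so the goods are substitutes.

0.72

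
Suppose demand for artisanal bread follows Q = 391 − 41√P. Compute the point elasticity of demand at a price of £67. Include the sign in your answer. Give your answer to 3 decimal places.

At P = 67, Q = 55.401.
dQ/dP = −41/(2√P) = -2.504.
ε = (dQ/dP)(P/Q) = (-2.504)(67/55.401).

-3.029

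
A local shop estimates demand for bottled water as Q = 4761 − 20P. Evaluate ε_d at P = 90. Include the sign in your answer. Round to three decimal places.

-0.608

At P = 90, Q = 2961.
dQ/dP = −20.
ε = (dQ/dP)(P/Q) = (-20)(90/2961).
|ε| < 1, so demand is inelastic at this price.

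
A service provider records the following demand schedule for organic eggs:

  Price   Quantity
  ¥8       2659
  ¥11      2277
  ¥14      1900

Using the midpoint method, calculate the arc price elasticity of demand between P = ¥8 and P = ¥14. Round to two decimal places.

At P = 8, Q = 2659; at P = 14, Q = 1900.
ΔQ = -759, ΔP = 6. Midpoints: P̄ = 11.00, Q̄ = 2279.5.
ε = (ΔQ/ΔP)(P̄/Q̄) = (-759/6)(11.00/2279.5).

-0.61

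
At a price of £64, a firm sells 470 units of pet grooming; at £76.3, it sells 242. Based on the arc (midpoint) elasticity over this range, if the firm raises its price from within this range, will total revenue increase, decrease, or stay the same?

decrease

Arc ε = (-228/12.3)(70.15/356.0) ≈ -3.653.
|ε| = 3.65 > 1, so demand is elastic. A price rise therefore reduces total revenue.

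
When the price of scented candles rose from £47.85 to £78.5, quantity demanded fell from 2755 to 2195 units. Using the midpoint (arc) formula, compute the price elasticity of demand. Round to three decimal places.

ΔQ = 2195 − 2755 = -560; ΔP = 78.5 − 47.85 = 30.65.
Midpoints: P̄ = 63.17, Q̄ = 2475.0.
ε = (ΔQ/ΔP)(P̄/Q̄) = (-560/30.65)(63.17/2475.0).

-0.466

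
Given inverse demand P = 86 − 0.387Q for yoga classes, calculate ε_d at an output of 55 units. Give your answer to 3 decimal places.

At Q = 55, P = 86 − 0.387(55) = 64.72.
dP/dQ = −0.387, so dQ/dP = 1/(−0.387) = -2.584.
ε = (dQ/dP)(P/Q) = (-2.584)(64.72/55).

-3.040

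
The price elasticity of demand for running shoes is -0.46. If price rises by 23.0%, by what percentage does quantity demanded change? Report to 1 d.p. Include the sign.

%ΔQ ≈ ε × %ΔP = (-0.46)(23.0%) = -10.58%.

-10.6%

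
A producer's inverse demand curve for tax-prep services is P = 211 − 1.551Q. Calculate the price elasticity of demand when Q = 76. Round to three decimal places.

At Q = 76, P = 211 − 1.551(76) = 93.12.
dP/dQ = −1.551, so dQ/dP = 1/(−1.551) = -0.645.
ε = (dQ/dP)(P/Q) = (-0.645)(93.12/76).

-0.790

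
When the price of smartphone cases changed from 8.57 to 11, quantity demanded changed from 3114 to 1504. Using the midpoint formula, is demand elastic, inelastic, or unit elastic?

elastic

Arc ε ≈ -2.808.
|ε| = 2.81 > 1.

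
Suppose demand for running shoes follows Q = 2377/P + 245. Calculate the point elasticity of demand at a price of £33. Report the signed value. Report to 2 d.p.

At P = 33, Q = 317.030.
dQ/dP = −2377/P² = -2.183.
ε = (dQ/dP)(P/Q) = (-2.183)(33/317.030).
|ε| < 1, so demand is inelastic at this price.

-0.23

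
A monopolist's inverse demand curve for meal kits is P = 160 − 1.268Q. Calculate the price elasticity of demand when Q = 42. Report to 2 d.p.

At Q = 42, P = 160 − 1.268(42) = 106.74.
dP/dQ = −1.268, so dQ/dP = 1/(−1.268) = -0.789.
ε = (dQ/dP)(P/Q) = (-0.789)(106.74/42).

-2.00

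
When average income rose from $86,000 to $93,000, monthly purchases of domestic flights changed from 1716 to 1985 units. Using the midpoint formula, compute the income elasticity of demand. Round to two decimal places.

1.86

ΔQ = 269, ΔI = 7000. Midpoints: Ī = 89,500, Q̄ = 1850.5.
ε_I = (ΔQ/ΔI)(Ī/Q̄) = (269/7000)(89500/1850.5).
ε_I > 0, so the good is normal.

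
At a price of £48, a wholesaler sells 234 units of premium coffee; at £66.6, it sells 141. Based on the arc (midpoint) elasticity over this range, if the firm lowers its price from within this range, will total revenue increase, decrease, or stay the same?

Arc ε = (-93/18.6)(57.30/187.5) ≈ -1.528.
|ε| = 1.53 > 1, so demand is elastic. A price cut therefore raises total revenue.

increase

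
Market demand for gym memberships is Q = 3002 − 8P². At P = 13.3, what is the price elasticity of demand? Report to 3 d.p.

-1.784

At P = 13.3, Q = 1586.880.
dQ/dP = −16P = -212.800.
ε = (dQ/dP)(P/Q) = (-212.800)(13.3/1586.880).
|ε| > 1, so demand is elastic at this price.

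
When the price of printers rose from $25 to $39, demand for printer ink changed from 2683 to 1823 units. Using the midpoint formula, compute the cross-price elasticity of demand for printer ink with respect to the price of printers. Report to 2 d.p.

ΔQ_x = 1823 − 2683 = -860; ΔP_y = 39 − 25 = 14.
Midpoints: P̄_y = 32.00, Q̄_x = 2253.0.
ε_xy = (ΔQ_x/ΔP_y)(P̄_y/Q̄_x) = (-860/14)(32.00/2253.0).

-0.87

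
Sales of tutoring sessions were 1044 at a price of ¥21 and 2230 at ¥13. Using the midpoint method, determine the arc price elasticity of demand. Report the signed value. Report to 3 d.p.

ΔQ = 2230 − 1044 = 1186; ΔP = 13 − 21 = -8.
Midpoints: P̄ = 17.00, Q̄ = 1637.0.
ε = (ΔQ/ΔP)(P̄/Q̄) = (1186/-8)(17.00/1637.0).

-1.540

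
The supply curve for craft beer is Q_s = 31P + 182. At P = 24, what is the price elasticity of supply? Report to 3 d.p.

0.803

At P = 24, Q_s = 926.
dQ_s/dP = 31.
ε_s = (dQ_s/dP)(P/Q_s) = (31)(24/926).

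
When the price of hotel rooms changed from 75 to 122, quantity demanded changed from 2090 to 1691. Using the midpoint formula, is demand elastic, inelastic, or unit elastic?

Arc ε ≈ -0.442.
|ε| = 0.44 < 1.

inelastic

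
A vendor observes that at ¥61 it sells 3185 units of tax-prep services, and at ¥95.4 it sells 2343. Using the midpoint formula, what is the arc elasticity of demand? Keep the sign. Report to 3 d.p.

-0.693

ΔQ = 2343 − 3185 = -842; ΔP = 95.4 − 61 = 34.4.
Midpoints: P̄ = 78.20, Q̄ = 2764.0.
ε = (ΔQ/ΔP)(P̄/Q̄) = (-842/34.4)(78.20/2764.0).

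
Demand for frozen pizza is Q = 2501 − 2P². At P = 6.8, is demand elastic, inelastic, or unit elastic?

Q = 2408.520, dQ/dP = -27.200.
ε = (dQ/dP)(P/Q) ≈ -0.077.
|ε| = 0.08 < 1.

inelastic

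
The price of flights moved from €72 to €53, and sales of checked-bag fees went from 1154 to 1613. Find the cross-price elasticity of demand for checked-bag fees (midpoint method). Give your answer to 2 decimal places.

-1.09

ΔQ_x = 1613 − 1154 = 459; ΔP_y = 53 − 72 = -19.
Midpoints: P̄_y = 62.50, Q̄_x = 1383.5.
ε_xy = (ΔQ_x/ΔP_y)(P̄_y/Q̄_x) = (459/-19)(62.50/1383.5).
ε_xy < 0, so the goods are complements.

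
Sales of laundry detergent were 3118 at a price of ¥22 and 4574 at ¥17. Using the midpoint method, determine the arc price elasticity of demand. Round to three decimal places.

ΔQ = 4574 − 3118 = 1456; ΔP = 17 − 22 = -5.
Midpoints: P̄ = 19.50, Q̄ = 3846.0.
ε = (ΔQ/ΔP)(P̄/Q̄) = (1456/-5)(19.50/3846.0).

-1.476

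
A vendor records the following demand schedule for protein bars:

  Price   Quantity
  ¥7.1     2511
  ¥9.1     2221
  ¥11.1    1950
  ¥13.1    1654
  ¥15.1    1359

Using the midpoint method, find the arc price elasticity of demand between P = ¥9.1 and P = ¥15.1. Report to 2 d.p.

At P = 9.1, Q = 2221; at P = 15.1, Q = 1359.
ΔQ = -862, ΔP = 6.0. Midpoints: P̄ = 12.10, Q̄ = 1790.0.
ε = (ΔQ/ΔP)(P̄/Q̄) = (-862/6.0)(12.10/1790.0).

-0.97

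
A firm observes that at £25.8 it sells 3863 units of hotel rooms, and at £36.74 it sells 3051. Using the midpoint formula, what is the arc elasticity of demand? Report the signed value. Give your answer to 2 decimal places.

ΔQ = 3051 − 3863 = -812; ΔP = 36.74 − 25.8 = 10.94.
Midpoints: P̄ = 31.27, Q̄ = 3457.0.
ε = (ΔQ/ΔP)(P̄/Q̄) = (-812/10.94)(31.27/3457.0).

-0.67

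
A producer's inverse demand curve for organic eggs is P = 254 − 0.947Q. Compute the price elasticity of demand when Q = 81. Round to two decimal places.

-2.31

At Q = 81, P = 254 − 0.947(81) = 177.29.
dP/dQ = −0.947, so dQ/dP = 1/(−0.947) = -1.056.
ε = (dQ/dP)(P/Q) = (-1.056)(177.29/81).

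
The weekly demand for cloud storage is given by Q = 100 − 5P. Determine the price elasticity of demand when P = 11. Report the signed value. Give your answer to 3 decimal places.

-1.222

At P = 11, Q = 45.
dQ/dP = −5.
ε = (dQ/dP)(P/Q) = (-5)(11/45).
|ε| > 1, so demand is elastic at this price.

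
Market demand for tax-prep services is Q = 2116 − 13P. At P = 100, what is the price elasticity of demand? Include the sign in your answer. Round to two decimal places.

At P = 100, Q = 816.
dQ/dP = −13.
ε = (dQ/dP)(P/Q) = (-13)(100/816).

-1.59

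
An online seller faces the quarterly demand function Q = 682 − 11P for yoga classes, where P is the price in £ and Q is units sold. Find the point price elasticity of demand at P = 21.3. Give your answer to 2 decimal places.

-0.52

At P = 21.3, Q = 447.700.
dQ/dP = −11.
ε = (dQ/dP)(P/Q) = (-11)(21.3/447.700).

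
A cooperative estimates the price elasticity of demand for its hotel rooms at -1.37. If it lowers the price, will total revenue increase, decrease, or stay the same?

|ε| = 1.37 > 1, so demand is elastic. A price cut therefore raises total revenue.

increase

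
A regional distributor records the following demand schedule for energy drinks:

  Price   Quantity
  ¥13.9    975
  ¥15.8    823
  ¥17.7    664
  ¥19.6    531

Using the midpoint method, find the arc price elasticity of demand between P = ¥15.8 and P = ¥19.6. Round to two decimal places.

-2.01

At P = 15.8, Q = 823; at P = 19.6, Q = 531.
ΔQ = -292, ΔP = 3.8. Midpoints: P̄ = 17.70, Q̄ = 677.0.
ε = (ΔQ/ΔP)(P̄/Q̄) = (-292/3.8)(17.70/677.0).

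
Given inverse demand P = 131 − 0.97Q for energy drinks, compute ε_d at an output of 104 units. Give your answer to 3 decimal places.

-0.299

At Q = 104, P = 131 − 0.97(104) = 30.12.
dP/dQ = −0.97, so dQ/dP = 1/(−0.97) = -1.031.
ε = (dQ/dP)(P/Q) = (-1.031)(30.12/104).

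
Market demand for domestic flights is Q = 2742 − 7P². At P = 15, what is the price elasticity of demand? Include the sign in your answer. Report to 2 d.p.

At P = 15, Q = 1167.
dQ/dP = −14P = -210.
ε = (dQ/dP)(P/Q) = (-210)(15/1167).

-2.70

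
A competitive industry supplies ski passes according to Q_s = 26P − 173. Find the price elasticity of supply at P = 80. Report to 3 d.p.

At P = 80, Q_s = 1907.
dQ_s/dP = 26.
ε_s = (dQ_s/dP)(P/Q_s) = (26)(80/1907).

1.091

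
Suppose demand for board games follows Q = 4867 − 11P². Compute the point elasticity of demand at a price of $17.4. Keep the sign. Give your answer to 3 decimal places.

-4.335

At P = 17.4, Q = 1536.640.
dQ/dP = −22P = -382.800.
ε = (dQ/dP)(P/Q) = (-382.800)(17.4/1536.640).
|ε| > 1, so demand is elastic at this price.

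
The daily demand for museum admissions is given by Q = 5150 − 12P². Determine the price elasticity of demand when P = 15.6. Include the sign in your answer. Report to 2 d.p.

At P = 15.6, Q = 2229.680.
dQ/dP = −24P = -374.400.
ε = (dQ/dP)(P/Q) = (-374.400)(15.6/2229.680).

-2.62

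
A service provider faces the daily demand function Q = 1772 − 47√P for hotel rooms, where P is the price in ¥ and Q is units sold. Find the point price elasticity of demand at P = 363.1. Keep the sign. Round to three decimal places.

-0.511

At P = 363.1, Q = 876.406.
dQ/dP = −47/(2√P) = -1.233.
ε = (dQ/dP)(P/Q) = (-1.233)(363.1/876.406).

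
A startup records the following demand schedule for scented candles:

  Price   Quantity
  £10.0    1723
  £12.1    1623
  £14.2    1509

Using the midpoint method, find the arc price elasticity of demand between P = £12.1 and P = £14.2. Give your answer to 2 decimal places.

At P = 12.1, Q = 1623; at P = 14.2, Q = 1509.
ΔQ = -114, ΔP = 2.1. Midpoints: P̄ = 13.15, Q̄ = 1566.0.
ε = (ΔQ/ΔP)(P̄/Q̄) = (-114/2.1)(13.15/1566.0).

-0.46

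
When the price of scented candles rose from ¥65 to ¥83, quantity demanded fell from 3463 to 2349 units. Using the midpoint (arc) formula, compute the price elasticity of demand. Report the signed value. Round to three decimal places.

-1.576

ΔQ = 2349 − 3463 = -1114; ΔP = 83 − 65 = 18.
Midpoints: P̄ = 74.00, Q̄ = 2906.0.
ε = (ΔQ/ΔP)(P̄/Q̄) = (-1114/18)(74.00/2906.0).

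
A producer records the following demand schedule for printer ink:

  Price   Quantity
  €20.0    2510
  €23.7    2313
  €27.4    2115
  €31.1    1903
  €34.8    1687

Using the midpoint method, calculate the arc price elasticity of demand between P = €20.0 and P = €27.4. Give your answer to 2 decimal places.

At P = 20.0, Q = 2510; at P = 27.4, Q = 2115.
ΔQ = -395, ΔP = 7.4. Midpoints: P̄ = 23.70, Q̄ = 2312.5.
ε = (ΔQ/ΔP)(P̄/Q̄) = (-395/7.4)(23.70/2312.5).

-0.55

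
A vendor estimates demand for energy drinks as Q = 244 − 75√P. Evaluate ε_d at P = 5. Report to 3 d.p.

-1.099

At P = 5, Q = 76.295.
dQ/dP = −75/(2√P) = -16.771.
ε = (dQ/dP)(P/Q) = (-16.771)(5/76.295).
|ε| > 1, so demand is elastic at this price.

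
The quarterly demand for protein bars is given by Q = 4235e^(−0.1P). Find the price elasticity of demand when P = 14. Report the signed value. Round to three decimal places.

-1.400

At P = 14, Q = 1044.338.
dQ/dP = −0.1·4235e^(−0.1P) = −0.1Q = -104.434.
ε = (dQ/dP)(P/Q) = (-104.434)(14/1044.338).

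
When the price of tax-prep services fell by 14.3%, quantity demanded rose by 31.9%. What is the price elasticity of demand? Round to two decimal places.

ε = %ΔQ / %ΔP = (31.9)/(-14.3) = -2.231.

-2.23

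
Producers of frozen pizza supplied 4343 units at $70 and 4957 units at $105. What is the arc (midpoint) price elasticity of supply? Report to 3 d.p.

ΔQ = 4957 − 4343 = 614; ΔP = 105 − 70 = 35.
Midpoints: P̄ = 87.50, Q̄ = 4650.0.
ε_s = (ΔQ/ΔP)(P̄/Q̄) = (614/35)(87.50/4650.0).

0.330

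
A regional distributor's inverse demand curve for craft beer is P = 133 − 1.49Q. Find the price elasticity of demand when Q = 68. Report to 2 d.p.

-0.31

At Q = 68, P = 133 − 1.49(68) = 31.68.
dP/dQ = −1.49, so dQ/dP = 1/(−1.49) = -0.671.
ε = (dQ/dP)(P/Q) = (-0.671)(31.68/68).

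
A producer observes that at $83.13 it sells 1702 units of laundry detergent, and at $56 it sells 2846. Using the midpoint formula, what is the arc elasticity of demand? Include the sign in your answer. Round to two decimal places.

ΔQ = 2846 − 1702 = 1144; ΔP = 56 − 83.13 = -27.13.
Midpoints: P̄ = 69.56, Q̄ = 2274.0.
ε = (ΔQ/ΔP)(P̄/Q̄) = (1144/-27.13)(69.56/2274.0).

-1.29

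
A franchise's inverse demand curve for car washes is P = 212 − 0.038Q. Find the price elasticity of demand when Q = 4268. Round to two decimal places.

At Q = 4268, P = 212 − 0.038(4268) = 49.82.
dP/dQ = −0.038, so dQ/dP = 1/(−0.038) = -26.316.
ε = (dQ/dP)(P/Q) = (-26.316)(49.82/4268).

-0.31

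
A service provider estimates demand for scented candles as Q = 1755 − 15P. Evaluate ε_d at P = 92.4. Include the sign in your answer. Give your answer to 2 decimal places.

-3.76

At P = 92.4, Q = 369.
dQ/dP = −15.
ε = (dQ/dP)(P/Q) = (-15)(92.4/369).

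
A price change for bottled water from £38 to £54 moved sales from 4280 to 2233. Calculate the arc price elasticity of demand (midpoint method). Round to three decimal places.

-1.807

ΔQ = 2233 − 4280 = -2047; ΔP = 54 − 38 = 16.
Midpoints: P̄ = 46.00, Q̄ = 3256.5.
ε = (ΔQ/ΔP)(P̄/Q̄) = (-2047/16)(46.00/3256.5).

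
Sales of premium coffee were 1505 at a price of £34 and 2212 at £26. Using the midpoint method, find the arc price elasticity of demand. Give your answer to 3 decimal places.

ΔQ = 2212 − 1505 = 707; ΔP = 26 − 34 = -8.
Midpoints: P̄ = 30.00, Q̄ = 1858.5.
ε = (ΔQ/ΔP)(P̄/Q̄) = (707/-8)(30.00/1858.5).

-1.427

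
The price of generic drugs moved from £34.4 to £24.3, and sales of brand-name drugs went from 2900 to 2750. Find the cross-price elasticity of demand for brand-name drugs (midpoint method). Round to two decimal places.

0.15

ΔQ_x = 2750 − 2900 = -150; ΔP_y = 24.3 − 34.4 = -10.1.
Midpoints: P̄_y = 29.35, Q̄_x = 2825.0.
ε_xy = (ΔQ_x/ΔP_y)(P̄_y/Q̄_x) = (-150/-10.1)(29.35/2825.0).
ε_xy > 0, so the goods are substitutes.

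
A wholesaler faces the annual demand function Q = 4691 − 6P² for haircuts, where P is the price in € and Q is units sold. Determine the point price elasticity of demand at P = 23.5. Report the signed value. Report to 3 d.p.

At P = 23.5, Q = 1377.500.
dQ/dP = −12P = -282.
ε = (dQ/dP)(P/Q) = (-282)(23.5/1377.500).
|ε| > 1, so demand is elastic at this price.

-4.811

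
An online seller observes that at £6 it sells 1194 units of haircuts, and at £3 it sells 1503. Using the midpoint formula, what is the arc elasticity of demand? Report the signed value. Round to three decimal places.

ΔQ = 1503 − 1194 = 309; ΔP = 3 − 6 = -3.
Midpoints: P̄ = 4.50, Q̄ = 1348.5.
ε = (ΔQ/ΔP)(P̄/Q̄) = (309/-3)(4.50/1348.5).

-0.344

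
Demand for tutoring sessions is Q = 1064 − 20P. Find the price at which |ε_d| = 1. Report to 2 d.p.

26.60

For linear demand Q = a − bP, ε = −bP/(a − bP). |ε| = 1 when bP = a − bP, i.e. P = a/(2b).
P = 1064/(2·20) = 1064/40 = 26.6000.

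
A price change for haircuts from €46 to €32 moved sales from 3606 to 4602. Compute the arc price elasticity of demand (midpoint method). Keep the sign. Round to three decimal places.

ΔQ = 4602 − 3606 = 996; ΔP = 32 − 46 = -14.
Midpoints: P̄ = 39.00, Q̄ = 4104.0.
ε = (ΔQ/ΔP)(P̄/Q̄) = (996/-14)(39.00/4104.0).

-0.676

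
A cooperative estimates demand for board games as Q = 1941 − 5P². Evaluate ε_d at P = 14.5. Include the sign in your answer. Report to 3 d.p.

-2.363

At P = 14.5, Q = 889.750.
dQ/dP = −10P = -145.
ε = (dQ/dP)(P/Q) = (-145)(14.5/889.750).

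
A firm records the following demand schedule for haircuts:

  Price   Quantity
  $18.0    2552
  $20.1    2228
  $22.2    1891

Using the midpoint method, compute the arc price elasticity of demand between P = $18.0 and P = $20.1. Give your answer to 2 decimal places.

At P = 18.0, Q = 2552; at P = 20.1, Q = 2228.
ΔQ = -324, ΔP = 2.1. Midpoints: P̄ = 19.05, Q̄ = 2390.0.
ε = (ΔQ/ΔP)(P̄/Q̄) = (-324/2.1)(19.05/2390.0).

-1.23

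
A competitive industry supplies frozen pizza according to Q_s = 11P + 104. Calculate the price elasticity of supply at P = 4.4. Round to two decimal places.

0.32

At P = 4.4, Q_s = 152.40.
dQ_s/dP = 11.
ε_s = (dQ_s/dP)(P/Q_s) = (11)(4.4/152.40).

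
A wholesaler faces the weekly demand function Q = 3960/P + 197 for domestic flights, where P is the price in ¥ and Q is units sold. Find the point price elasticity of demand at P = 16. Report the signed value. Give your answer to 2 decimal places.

-0.56

At P = 16, Q = 444.500.
dQ/dP = −3960/P² = -15.469.
ε = (dQ/dP)(P/Q) = (-15.469)(16/444.500).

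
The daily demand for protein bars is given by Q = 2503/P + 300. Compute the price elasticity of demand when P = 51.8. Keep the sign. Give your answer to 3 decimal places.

-0.139

At P = 51.8, Q = 348.320.
dQ/dP = −2503/P² = -0.933.
ε = (dQ/dP)(P/Q) = (-0.933)(51.8/348.320).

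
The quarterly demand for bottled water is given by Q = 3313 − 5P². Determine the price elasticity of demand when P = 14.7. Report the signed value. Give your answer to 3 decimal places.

At P = 14.7, Q = 2232.550.
dQ/dP = −10P = -147.
ε = (dQ/dP)(P/Q) = (-147)(14.7/2232.550).

-0.968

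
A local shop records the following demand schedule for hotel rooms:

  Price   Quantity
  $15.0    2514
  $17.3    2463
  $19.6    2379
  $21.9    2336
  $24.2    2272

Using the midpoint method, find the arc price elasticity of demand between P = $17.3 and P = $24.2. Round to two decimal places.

-0.24

At P = 17.3, Q = 2463; at P = 24.2, Q = 2272.
ΔQ = -191, ΔP = 6.9. Midpoints: P̄ = 20.75, Q̄ = 2367.5.
ε = (ΔQ/ΔP)(P̄/Q̄) = (-191/6.9)(20.75/2367.5).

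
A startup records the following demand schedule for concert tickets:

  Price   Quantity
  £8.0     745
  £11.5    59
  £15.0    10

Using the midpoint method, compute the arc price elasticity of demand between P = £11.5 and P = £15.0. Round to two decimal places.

-5.38

At P = 11.5, Q = 59; at P = 15.0, Q = 10.
ΔQ = -49, ΔP = 3.5. Midpoints: P̄ = 13.25, Q̄ = 34.5.
ε = (ΔQ/ΔP)(P̄/Q̄) = (-49/3.5)(13.25/34.5).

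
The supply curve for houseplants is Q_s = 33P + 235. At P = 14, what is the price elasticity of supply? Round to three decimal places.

At P = 14, Q_s = 697.
dQ_s/dP = 33.
ε_s = (dQ_s/dP)(P/Q_s) = (33)(14/697).

0.663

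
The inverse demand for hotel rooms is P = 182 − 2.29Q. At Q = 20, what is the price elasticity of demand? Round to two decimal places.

-2.97

At Q = 20, P = 182 − 2.29(20) = 136.20.
dP/dQ = −2.29, so dQ/dP = 1/(−2.29) = -0.437.
ε = (dQ/dP)(P/Q) = (-0.437)(136.20/20).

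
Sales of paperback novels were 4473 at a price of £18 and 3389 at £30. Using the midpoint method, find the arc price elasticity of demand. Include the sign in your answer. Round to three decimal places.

ΔQ = 3389 − 4473 = -1084; ΔP = 30 − 18 = 12.
Midpoints: P̄ = 24.00, Q̄ = 3931.0.
ε = (ΔQ/ΔP)(P̄/Q̄) = (-1084/12)(24.00/3931.0).

-0.552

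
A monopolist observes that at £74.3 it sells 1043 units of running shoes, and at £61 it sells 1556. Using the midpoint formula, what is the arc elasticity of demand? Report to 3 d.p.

ΔQ = 1556 − 1043 = 513; ΔP = 61 − 74.3 = -13.3.
Midpoints: P̄ = 67.65, Q̄ = 1299.5.
ε = (ΔQ/ΔP)(P̄/Q̄) = (513/-13.3)(67.65/1299.5).

-2.008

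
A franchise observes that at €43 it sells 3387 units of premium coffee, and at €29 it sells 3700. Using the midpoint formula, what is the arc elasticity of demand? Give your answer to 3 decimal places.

ΔQ = 3700 − 3387 = 313; ΔP = 29 − 43 = -14.
Midpoints: P̄ = 36.00, Q̄ = 3543.5.
ε = (ΔQ/ΔP)(P̄/Q̄) = (313/-14)(36.00/3543.5).

-0.227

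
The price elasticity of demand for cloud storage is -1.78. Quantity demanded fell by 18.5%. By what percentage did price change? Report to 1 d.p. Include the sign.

10.4%

%ΔP ≈ %ΔQ / ε = (-18.5%)/(-1.78) = 10.39%.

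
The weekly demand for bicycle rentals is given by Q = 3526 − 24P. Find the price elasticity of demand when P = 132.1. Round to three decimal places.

-8.916

At P = 132.1, Q = 355.600.
dQ/dP = −24.
ε = (dQ/dP)(P/Q) = (-24)(132.1/355.600).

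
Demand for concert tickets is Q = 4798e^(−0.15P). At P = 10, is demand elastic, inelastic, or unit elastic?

elastic

Q = 1070.579, dQ/dP = -160.587.
ε = (dQ/dP)(P/Q) ≈ -1.500.
|ε| = 1.50 > 1.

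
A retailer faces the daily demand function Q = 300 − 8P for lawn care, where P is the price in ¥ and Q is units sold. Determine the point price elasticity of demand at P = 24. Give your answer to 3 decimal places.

At P = 24, Q = 108.
dQ/dP = −8.
ε = (dQ/dP)(P/Q) = (-8)(24/108).
|ε| > 1, so demand is elastic at this price.

-1.778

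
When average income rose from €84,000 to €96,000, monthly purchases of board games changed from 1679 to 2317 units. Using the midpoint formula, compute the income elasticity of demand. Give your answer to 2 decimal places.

2.39

ΔQ = 638, ΔI = 12000. Midpoints: Ī = 90,000, Q̄ = 1998.0.
ε_I = (ΔQ/ΔI)(Ī/Q̄) = (638/12000)(90000/1998.0).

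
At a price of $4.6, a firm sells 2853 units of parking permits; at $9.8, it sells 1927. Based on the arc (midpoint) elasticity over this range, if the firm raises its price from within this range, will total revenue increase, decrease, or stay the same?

Arc ε = (-926/5.2)(7.20/2390.0) ≈ -0.536.
|ε| = 0.54 < 1, so demand is inelastic. A price rise therefore raises total revenue.

increase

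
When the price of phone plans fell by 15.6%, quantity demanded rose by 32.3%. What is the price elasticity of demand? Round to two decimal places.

ε = %ΔQ / %ΔP = (32.3)/(-15.6) = -2.071.

-2.07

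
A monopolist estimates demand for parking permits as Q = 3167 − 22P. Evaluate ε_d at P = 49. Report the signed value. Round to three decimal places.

-0.516

At P = 49, Q = 2089.
dQ/dP = −22.
ε = (dQ/dP)(P/Q) = (-22)(49/2089).
|ε| < 1, so demand is inelastic at this price.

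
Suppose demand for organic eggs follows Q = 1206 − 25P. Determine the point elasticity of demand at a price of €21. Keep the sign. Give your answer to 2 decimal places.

At P = 21, Q = 681.
dQ/dP = −25.
ε = (dQ/dP)(P/Q) = (-25)(21/681).

-0.77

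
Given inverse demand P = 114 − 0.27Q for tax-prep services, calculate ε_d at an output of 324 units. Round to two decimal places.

At Q = 324, P = 114 − 0.27(324) = 26.52.
dP/dQ = −0.27, so dQ/dP = 1/(−0.27) = -3.704.
ε = (dQ/dP)(P/Q) = (-3.704)(26.52/324).

-0.30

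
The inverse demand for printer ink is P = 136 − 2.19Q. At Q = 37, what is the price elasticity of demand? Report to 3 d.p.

-0.678

At Q = 37, P = 136 − 2.19(37) = 54.97.
dP/dQ = −2.19, so dQ/dP = 1/(−2.19) = -0.457.
ε = (dQ/dP)(P/Q) = (-0.457)(54.97/37).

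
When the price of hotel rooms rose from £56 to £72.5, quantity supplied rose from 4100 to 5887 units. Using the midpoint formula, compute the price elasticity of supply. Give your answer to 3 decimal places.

ΔQ = 5887 − 4100 = 1787; ΔP = 72.5 − 56 = 16.5.
Midpoints: P̄ = 64.25, Q̄ = 4993.5.
ε_s = (ΔQ/ΔP)(P̄/Q̄) = (1787/16.5)(64.25/4993.5).

1.394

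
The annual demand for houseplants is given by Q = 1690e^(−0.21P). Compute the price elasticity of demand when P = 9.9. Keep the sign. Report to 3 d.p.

At P = 9.9, Q = 211.343.
dQ/dP = −0.21·1690e^(−0.21P) = −0.21Q = -44.382.
ε = (dQ/dP)(P/Q) = (-44.382)(9.9/211.343).

-2.079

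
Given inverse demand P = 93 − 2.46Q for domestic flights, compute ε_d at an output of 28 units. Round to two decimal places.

-0.35

At Q = 28, P = 93 − 2.46(28) = 24.12.
dP/dQ = −2.46, so dQ/dP = 1/(−2.46) = -0.407.
ε = (dQ/dP)(P/Q) = (-0.407)(24.12/28).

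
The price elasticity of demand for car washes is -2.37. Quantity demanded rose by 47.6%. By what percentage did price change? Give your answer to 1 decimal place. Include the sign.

-20.1%

%ΔP ≈ %ΔQ / ε = (47.6%)/(-2.37) = -20.08%.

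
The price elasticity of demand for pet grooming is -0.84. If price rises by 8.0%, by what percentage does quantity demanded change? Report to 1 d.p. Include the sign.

-6.7%

%ΔQ ≈ ε × %ΔP = (-0.84)(8.0%) = -6.72%.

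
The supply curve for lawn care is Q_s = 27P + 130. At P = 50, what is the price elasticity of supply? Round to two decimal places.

0.91

At P = 50, Q_s = 1480.
dQ_s/dP = 27.
ε_s = (dQ_s/dP)(P/Q_s) = (27)(50/1480).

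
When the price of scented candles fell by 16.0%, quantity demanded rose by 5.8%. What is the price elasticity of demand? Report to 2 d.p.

-0.36

ε = %ΔQ / %ΔP = (5.8)/(-16.0) = -0.362.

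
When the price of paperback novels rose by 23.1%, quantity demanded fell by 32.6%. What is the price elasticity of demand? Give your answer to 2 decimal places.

-1.41

ε = %ΔQ / %ΔP = (-32.6)/(23.1) = -1.411.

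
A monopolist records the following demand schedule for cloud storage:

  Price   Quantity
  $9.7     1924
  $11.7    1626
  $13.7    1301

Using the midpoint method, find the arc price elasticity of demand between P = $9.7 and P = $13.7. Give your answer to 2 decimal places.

At P = 9.7, Q = 1924; at P = 13.7, Q = 1301.
ΔQ = -623, ΔP = 4.0. Midpoints: P̄ = 11.70, Q̄ = 1612.5.
ε = (ΔQ/ΔP)(P̄/Q̄) = (-623/4.0)(11.70/1612.5).

-1.13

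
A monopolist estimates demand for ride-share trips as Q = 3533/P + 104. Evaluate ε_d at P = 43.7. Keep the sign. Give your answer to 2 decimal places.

At P = 43.7, Q = 184.847.
dQ/dP = −3533/P² = -1.850.
ε = (dQ/dP)(P/Q) = (-1.850)(43.7/184.847).
|ε| < 1, so demand is inelastic at this price.

-0.44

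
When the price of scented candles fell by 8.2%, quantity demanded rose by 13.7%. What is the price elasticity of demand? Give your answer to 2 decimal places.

ε = %ΔQ / %ΔP = (13.7)/(-8.2) = -1.671.

-1.67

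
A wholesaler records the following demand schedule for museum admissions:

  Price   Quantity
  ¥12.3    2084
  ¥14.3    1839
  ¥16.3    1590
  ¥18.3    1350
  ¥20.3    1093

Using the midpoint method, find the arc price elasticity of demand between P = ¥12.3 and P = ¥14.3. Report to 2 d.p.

At P = 12.3, Q = 2084; at P = 14.3, Q = 1839.
ΔQ = -245, ΔP = 2.0. Midpoints: P̄ = 13.30, Q̄ = 1961.5.
ε = (ΔQ/ΔP)(P̄/Q̄) = (-245/2.0)(13.30/1961.5).

-0.83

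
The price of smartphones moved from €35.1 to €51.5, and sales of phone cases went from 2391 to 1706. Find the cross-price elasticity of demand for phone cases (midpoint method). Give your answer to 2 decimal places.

ΔQ_x = 1706 − 2391 = -685; ΔP_y = 51.5 − 35.1 = 16.4.
Midpoints: P̄_y = 43.30, Q̄_x = 2048.5.
ε_xy = (ΔQ_x/ΔP_y)(P̄_y/Q̄_x) = (-685/16.4)(43.30/2048.5).

-0.88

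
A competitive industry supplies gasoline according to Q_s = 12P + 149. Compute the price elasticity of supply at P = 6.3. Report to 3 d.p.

At P = 6.3, Q_s = 224.60.
dQ_s/dP = 12.
ε_s = (dQ_s/dP)(P/Q_s) = (12)(6.3/224.60).

0.337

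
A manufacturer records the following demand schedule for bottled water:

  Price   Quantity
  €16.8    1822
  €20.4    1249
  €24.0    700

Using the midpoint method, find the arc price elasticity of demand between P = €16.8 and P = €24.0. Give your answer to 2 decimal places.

-2.52

At P = 16.8, Q = 1822; at P = 24.0, Q = 700.
ΔQ = -1122, ΔP = 7.2. Midpoints: P̄ = 20.40, Q̄ = 1261.0.
ε = (ΔQ/ΔP)(P̄/Q̄) = (-1122/7.2)(20.40/1261.0).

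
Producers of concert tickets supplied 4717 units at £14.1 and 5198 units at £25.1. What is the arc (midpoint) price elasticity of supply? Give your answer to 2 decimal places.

0.17

ΔQ = 5198 − 4717 = 481; ΔP = 25.1 − 14.1 = 11.0.
Midpoints: P̄ = 19.60, Q̄ = 4957.5.
ε_s = (ΔQ/ΔP)(P̄/Q̄) = (481/11.0)(19.60/4957.5).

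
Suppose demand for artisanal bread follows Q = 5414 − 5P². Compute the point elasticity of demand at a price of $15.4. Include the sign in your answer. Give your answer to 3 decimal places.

At P = 15.4, Q = 4228.200.
dQ/dP = −10P = -154.
ε = (dQ/dP)(P/Q) = (-154)(15.4/4228.200).
|ε| < 1, so demand is inelastic at this price.

-0.561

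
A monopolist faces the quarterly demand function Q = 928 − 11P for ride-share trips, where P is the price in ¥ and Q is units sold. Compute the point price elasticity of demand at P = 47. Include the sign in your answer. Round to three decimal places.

-1.258

At P = 47, Q = 411.
dQ/dP = −11.
ε = (dQ/dP)(P/Q) = (-11)(47/411).
|ε| > 1, so demand is elastic at this price.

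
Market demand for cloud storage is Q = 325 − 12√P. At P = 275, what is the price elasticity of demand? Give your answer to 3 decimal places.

At P = 275, Q = 126.003.
dQ/dP = −12/(2√P) = -0.362.
ε = (dQ/dP)(P/Q) = (-0.362)(275/126.003).

-0.790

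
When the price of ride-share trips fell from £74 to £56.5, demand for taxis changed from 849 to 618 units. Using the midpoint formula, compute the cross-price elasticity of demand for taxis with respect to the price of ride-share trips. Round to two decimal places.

ΔQ_x = 618 − 849 = -231; ΔP_y = 56.5 − 74 = -17.5.
Midpoints: P̄_y = 65.25, Q̄_x = 733.5.
ε_xy = (ΔQ_x/ΔP_y)(P̄_y/Q̄_x) = (-231/-17.5)(65.25/733.5).
ε_xy > 0, so the goods are substitutes.

1.17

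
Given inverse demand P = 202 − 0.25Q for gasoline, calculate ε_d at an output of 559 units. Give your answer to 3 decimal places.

-0.445

At Q = 559, P = 202 − 0.25(559) = 62.25.
dP/dQ = −0.25, so dQ/dP = 1/(−0.25) = -4.000.
ε = (dQ/dP)(P/Q) = (-4.000)(62.25/559).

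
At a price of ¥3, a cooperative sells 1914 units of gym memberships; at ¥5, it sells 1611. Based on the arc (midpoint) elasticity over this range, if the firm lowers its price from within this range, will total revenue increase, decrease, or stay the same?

Arc ε = (-303/2)(4.00/1762.5) ≈ -0.344.
|ε| = 0.34 < 1, so demand is inelastic. A price cut therefore reduces total revenue.

decrease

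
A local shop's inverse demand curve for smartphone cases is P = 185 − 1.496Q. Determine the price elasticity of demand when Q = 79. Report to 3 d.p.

-0.565

At Q = 79, P = 185 − 1.496(79) = 66.82.
dP/dQ = −1.496, so dQ/dP = 1/(−1.496) = -0.668.
ε = (dQ/dP)(P/Q) = (-0.668)(66.82/79).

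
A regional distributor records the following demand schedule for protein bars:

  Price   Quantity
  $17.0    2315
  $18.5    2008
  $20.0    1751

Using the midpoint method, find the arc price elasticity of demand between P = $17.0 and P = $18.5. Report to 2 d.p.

-1.68

At P = 17.0, Q = 2315; at P = 18.5, Q = 2008.
ΔQ = -307, ΔP = 1.5. Midpoints: P̄ = 17.75, Q̄ = 2161.5.
ε = (ΔQ/ΔP)(P̄/Q̄) = (-307/1.5)(17.75/2161.5).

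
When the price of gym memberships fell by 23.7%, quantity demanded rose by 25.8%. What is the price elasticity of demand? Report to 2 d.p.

-1.09

ε = %ΔQ / %ΔP = (25.8)/(-23.7) = -1.089.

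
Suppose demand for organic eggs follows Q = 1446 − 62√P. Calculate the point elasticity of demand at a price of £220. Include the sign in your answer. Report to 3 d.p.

At P = 220, Q = 526.391.
dQ/dP = −62/(2√P) = -2.090.
ε = (dQ/dP)(P/Q) = (-2.090)(220/526.391).

-0.874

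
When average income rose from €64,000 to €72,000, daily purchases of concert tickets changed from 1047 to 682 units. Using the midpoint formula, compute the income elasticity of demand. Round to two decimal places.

ΔQ = -365, ΔI = 8000. Midpoints: Ī = 68,000, Q̄ = 864.5.
ε_I = (ΔQ/ΔI)(Ī/Q̄) = (-365/8000)(68000/864.5).
ε_I < 0, so the good is inferior.

-3.59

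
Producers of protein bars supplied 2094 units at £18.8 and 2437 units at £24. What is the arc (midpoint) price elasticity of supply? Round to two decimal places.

ΔQ = 2437 − 2094 = 343; ΔP = 24 − 18.8 = 5.2.
Midpoints: P̄ = 21.40, Q̄ = 2265.5.
ε_s = (ΔQ/ΔP)(P̄/Q̄) = (343/5.2)(21.40/2265.5).

0.62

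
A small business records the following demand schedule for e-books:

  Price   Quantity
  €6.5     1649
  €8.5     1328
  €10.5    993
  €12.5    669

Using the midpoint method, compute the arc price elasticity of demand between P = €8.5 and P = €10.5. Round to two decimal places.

-1.37

At P = 8.5, Q = 1328; at P = 10.5, Q = 993.
ΔQ = -335, ΔP = 2.0. Midpoints: P̄ = 9.50, Q̄ = 1160.5.
ε = (ΔQ/ΔP)(P̄/Q̄) = (-335/2.0)(9.50/1160.5).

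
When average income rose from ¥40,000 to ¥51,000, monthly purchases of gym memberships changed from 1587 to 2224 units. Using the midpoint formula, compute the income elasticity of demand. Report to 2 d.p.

1.38

ΔQ = 637, ΔI = 11000. Midpoints: Ī = 45,500, Q̄ = 1905.5.
ε_I = (ΔQ/ΔI)(Ī/Q̄) = (637/11000)(45500/1905.5).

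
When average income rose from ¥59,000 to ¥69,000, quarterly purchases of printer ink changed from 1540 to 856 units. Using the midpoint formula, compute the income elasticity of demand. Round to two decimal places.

-3.65

ΔQ = -684, ΔI = 10000. Midpoints: Ī = 64,000, Q̄ = 1198.0.
ε_I = (ΔQ/ΔI)(Ī/Q̄) = (-684/10000)(64000/1198.0).
ε_I < 0, so the good is inferior.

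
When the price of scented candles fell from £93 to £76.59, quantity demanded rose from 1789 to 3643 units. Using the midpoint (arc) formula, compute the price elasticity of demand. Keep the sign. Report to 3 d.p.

-3.527

ΔQ = 3643 − 1789 = 1854; ΔP = 76.59 − 93 = -16.41.
Midpoints: P̄ = 84.80, Q̄ = 2716.0.
ε = (ΔQ/ΔP)(P̄/Q̄) = (1854/-16.41)(84.80/2716.0).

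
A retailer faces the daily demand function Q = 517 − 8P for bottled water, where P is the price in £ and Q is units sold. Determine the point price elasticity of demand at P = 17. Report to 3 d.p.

At P = 17, Q = 381.
dQ/dP = −8.
ε = (dQ/dP)(P/Q) = (-8)(17/381).

-0.357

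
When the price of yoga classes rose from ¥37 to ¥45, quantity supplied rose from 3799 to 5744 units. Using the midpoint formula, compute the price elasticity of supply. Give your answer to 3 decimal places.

ΔQ = 5744 − 3799 = 1945; ΔP = 45 − 37 = 8.
Midpoints: P̄ = 41.00, Q̄ = 4771.5.
ε_s = (ΔQ/ΔP)(P̄/Q̄) = (1945/8)(41.00/4771.5).

2.089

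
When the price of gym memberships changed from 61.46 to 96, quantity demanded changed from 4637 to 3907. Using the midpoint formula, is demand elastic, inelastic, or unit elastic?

inelastic

Arc ε ≈ -0.390.
|ε| = 0.39 < 1.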